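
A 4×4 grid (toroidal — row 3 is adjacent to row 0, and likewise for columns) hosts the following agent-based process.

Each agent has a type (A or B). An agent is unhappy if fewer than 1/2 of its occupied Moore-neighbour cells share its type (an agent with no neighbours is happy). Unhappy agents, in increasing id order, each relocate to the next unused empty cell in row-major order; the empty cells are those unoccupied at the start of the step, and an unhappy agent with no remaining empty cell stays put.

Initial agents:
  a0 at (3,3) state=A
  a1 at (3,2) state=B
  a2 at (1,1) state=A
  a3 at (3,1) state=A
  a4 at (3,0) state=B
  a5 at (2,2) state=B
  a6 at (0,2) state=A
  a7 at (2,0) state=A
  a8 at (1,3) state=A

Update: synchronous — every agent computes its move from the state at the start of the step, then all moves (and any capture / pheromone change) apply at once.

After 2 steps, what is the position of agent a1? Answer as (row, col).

t=1: a0@(0,0):A a1@(0,1):B a2@(1,1):A a3@(0,3):A a4@(1,0):B a5@(1,2):B a6@(0,2):A a7@(2,0):A a8@(1,3):A
t=2: a0@(0,0):A a1@(2,1):B a2@(1,1):A a3@(0,3):A a4@(2,2):B a5@(2,3):B a6@(0,2):A a7@(2,0):A a8@(1,3):A

(2, 1)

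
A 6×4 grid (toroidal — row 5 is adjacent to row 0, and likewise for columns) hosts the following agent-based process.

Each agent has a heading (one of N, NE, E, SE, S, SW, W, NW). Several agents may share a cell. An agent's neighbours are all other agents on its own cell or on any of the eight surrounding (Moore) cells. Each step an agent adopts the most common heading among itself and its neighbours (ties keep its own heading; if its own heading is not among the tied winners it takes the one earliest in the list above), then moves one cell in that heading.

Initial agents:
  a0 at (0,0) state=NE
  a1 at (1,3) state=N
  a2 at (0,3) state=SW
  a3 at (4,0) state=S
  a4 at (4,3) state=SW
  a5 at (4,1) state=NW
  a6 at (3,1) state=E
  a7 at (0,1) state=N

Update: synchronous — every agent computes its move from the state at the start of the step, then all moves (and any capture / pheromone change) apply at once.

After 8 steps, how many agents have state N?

t=1: a0@(5,0):N a1@(0,3):N a2@(1,2):SW a3@(5,0):S a4@(5,2):SW a5@(3,0):NW a6@(3,2):E a7@(5,1):N
t=2: a0@(4,0):N a1@(5,3):N a2@(2,1):SW a3@(4,0):N a4@(4,2):N a5@(2,3):NW a6@(3,3):E a7@(4,1):N
t=3: a0@(3,0):N a1@(4,3):N a2@(3,0):SW a3@(3,0):N a4@(3,2):N a5@(1,2):NW a6@(2,3):N a7@(3,1):N
t=4: a0@(2,0):N a1@(3,3):N a2@(2,0):N a3@(2,0):N a4@(2,2):N a5@(0,1):NW a6@(1,3):N a7@(2,1):N
t=5: a0@(1,0):N a1@(2,3):N a2@(1,0):N a3@(1,0):N a4@(1,2):N a5@(5,0):NW a6@(0,3):N a7@(1,1):N
t=6: a0@(0,0):N a1@(1,3):N a2@(0,0):N a3@(0,0):N a4@(0,2):N a5@(4,3):NW a6@(5,3):N a7@(0,1):N
t=7: a0@(5,0):N a1@(0,3):N a2@(5,0):N a3@(5,0):N a4@(5,2):N a5@(3,2):NW a6@(4,3):N a7@(5,1):N
t=8: a0@(4,0):N a1@(5,3):N a2@(4,0):N a3@(4,0):N a4@(4,2):N a5@(2,1):NW a6@(3,3):N a7@(4,1):N

7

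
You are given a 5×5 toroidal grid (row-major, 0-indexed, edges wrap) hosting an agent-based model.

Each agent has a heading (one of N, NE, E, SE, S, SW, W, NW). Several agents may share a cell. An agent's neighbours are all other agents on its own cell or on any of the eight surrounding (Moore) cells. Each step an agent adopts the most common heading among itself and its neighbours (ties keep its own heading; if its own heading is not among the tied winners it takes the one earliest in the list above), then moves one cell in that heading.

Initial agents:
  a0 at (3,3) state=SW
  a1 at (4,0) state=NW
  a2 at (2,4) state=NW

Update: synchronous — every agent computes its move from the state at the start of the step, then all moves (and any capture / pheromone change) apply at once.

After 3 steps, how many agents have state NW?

t=1: a0@(4,2):SW a1@(3,4):NW a2@(1,3):NW
t=2: a0@(0,1):SW a1@(2,3):NW a2@(0,2):NW
t=3: a0@(1,0):SW a1@(1,2):NW a2@(4,1):NW

2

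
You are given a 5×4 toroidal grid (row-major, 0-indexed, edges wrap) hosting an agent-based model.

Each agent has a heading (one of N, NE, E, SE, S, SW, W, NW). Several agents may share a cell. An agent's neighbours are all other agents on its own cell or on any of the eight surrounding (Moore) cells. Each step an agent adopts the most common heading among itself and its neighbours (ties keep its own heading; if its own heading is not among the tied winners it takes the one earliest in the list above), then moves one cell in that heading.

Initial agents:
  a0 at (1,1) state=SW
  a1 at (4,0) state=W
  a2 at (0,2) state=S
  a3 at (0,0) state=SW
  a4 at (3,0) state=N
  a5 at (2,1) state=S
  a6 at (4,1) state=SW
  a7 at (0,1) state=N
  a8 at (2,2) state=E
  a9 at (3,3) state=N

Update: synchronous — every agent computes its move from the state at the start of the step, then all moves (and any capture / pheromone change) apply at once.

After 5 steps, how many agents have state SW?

t=1: a0@(2,0):SW a1@(3,0):N a2@(1,1):SW a3@(1,3):SW a4@(2,0):N a5@(3,1):S a6@(0,0):SW a7@(1,0):SW a8@(2,3):E a9@(2,3):N
t=2: a0@(3,3):SW a1@(2,0):N a2@(2,0):SW a3@(2,2):SW a4@(3,3):SW a5@(2,1):N a6@(1,3):SW a7@(2,3):SW a8@(1,3):N a9@(1,3):N
t=3: a0@(4,2):SW a1@(3,3):SW a2@(3,3):SW a3@(3,1):SW a4@(4,2):SW a5@(1,1):N a6@(2,2):SW a7@(3,2):SW a8@(2,2):SW a9@(2,2):SW
t=4: a0@(0,1):SW a1@(4,2):SW a2@(4,2):SW a3@(4,0):SW a4@(0,1):SW a5@(2,0):SW a6@(3,1):SW a7@(4,1):SW a8@(3,1):SW a9@(3,1):SW
t=5: a0@(1,0):SW a1@(0,1):SW a2@(0,1):SW a3@(0,3):SW a4@(1,0):SW a5@(3,3):SW a6@(4,0):SW a7@(0,0):SW a8@(4,0):SW a9@(4,0):SW

10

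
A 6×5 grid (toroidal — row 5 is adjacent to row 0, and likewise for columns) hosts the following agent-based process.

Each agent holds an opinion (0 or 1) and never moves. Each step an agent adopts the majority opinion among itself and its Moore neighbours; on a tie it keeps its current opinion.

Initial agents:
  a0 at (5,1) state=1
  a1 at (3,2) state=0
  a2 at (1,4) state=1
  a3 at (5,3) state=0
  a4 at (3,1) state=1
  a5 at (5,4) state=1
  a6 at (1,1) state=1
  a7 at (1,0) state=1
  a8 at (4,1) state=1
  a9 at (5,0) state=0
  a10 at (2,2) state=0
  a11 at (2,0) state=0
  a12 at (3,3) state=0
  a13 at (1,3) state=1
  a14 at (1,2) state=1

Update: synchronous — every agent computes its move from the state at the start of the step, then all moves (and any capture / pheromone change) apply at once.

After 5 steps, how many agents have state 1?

13

t=1: a0@(5,1):1 a1@(3,2):0 a2@(1,4):1 a3@(5,3):0 a4@(3,1):0 a5@(5,4):0 a6@(1,1):1 a7@(1,0):1 a8@(4,1):1 a9@(5,0):1 a10@(2,2):1 a11@(2,0):1 a12@(3,3):0 a13@(1,3):1 a14@(1,2):1
t=2: a0@(5,1):1 a1@(3,2):0 a2@(1,4):1 a3@(5,3):0 a4@(3,1):1 a5@(5,4):0 a6@(1,1):1 a7@(1,0):1 a8@(4,1):1 a9@(5,0):1 a10@(2,2):1 a11@(2,0):1 a12@(3,3):0 a13@(1,3):1 a14@(1,2):1
t=3: a0@(5,1):1 a1@(3,2):1 a2@(1,4):1 a3@(5,3):0 a4@(3,1):1 a5@(5,4):0 a6@(1,1):1 a7@(1,0):1 a8@(4,1):1 a9@(5,0):1 a10@(2,2):1 a11@(2,0):1 a12@(3,3):0 a13@(1,3):1 a14@(1,2):1
t=4: a0@(5,1):1 a1@(3,2):1 a2@(1,4):1 a3@(5,3):0 a4@(3,1):1 a5@(5,4):0 a6@(1,1):1 a7@(1,0):1 a8@(4,1):1 a9@(5,0):1 a10@(2,2):1 a11@(2,0):1 a12@(3,3):1 a13@(1,3):1 a14@(1,2):1
t=5: (unchanged — steady state)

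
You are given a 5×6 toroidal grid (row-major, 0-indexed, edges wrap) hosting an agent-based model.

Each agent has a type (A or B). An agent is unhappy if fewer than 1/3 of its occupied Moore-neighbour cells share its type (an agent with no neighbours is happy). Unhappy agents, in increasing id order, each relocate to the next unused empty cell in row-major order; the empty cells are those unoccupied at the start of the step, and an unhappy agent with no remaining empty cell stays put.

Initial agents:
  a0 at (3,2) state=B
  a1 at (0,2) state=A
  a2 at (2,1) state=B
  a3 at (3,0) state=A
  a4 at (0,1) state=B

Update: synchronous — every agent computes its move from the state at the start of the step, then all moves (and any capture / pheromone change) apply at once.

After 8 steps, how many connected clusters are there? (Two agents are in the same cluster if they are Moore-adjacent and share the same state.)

t=1: a0@(3,2):B a1@(0,0):A a2@(2,1):B a3@(0,3):A a4@(0,4):B
t=2: a0@(3,2):B a1@(0,0):A a2@(2,1):B a3@(0,1):A a4@(0,2):B
t=3: a0@(3,2):B a1@(0,0):A a2@(2,1):B a3@(0,1):A a4@(0,3):B
t=4: (unchanged — steady state)

3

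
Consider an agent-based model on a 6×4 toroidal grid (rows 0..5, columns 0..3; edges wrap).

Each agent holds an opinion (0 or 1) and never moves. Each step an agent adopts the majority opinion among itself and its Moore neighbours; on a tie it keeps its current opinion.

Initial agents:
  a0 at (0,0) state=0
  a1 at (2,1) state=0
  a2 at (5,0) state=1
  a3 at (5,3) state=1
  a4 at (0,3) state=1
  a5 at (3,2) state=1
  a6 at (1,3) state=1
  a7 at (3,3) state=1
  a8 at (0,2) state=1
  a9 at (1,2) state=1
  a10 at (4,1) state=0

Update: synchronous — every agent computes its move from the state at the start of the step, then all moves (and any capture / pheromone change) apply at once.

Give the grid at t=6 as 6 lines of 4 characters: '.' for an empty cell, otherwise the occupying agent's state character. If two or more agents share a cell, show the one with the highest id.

t=1: a0@(0,0):1 a1@(2,1):1 a2@(5,0):1 a3@(5,3):1 a4@(0,3):1 a5@(3,2):1 a6@(1,3):1 a7@(3,3):1 a8@(0,2):1 a9@(1,2):1 a10@(4,1):1
t=2: (unchanged — steady state)

1.11
..11
.1..
..11
.1..
1..1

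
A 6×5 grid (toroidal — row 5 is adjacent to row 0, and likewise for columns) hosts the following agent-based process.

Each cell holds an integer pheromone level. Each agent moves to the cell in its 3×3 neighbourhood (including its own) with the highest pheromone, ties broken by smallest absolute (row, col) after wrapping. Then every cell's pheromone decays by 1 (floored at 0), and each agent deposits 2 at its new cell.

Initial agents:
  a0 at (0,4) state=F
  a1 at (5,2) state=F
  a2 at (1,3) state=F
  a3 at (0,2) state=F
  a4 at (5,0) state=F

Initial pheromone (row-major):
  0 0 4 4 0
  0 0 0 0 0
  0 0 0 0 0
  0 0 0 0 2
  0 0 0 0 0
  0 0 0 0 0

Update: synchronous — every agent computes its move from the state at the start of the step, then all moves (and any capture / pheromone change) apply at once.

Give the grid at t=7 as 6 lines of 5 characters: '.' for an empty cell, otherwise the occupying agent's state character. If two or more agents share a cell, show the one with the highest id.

t=1: a0@(0,3) a1@(0,2) a2@(0,2) a3@(0,2) a4@(0,0) | pheromone: 2 0 9 5 0 / 0 0 0 0 0 / 0 0 0 0 0 / 0 0 0 0 1 / 0 0 0 0 0 / 0 0 0 0 0
t=2: a0@(0,2) a1@(0,2) a2@(0,2) a3@(0,2) a4@(0,0) | pheromone: 3 0 16 4 0 / 0 0 0 0 0 / 0 0 0 0 0 / 0 0 0 0 0 / 0 0 0 0 0 / 0 0 0 0 0
t=3: a0@(0,2) a1@(0,2) a2@(0,2) a3@(0,2) a4@(0,0) | pheromone: 4 0 23 3 0 / 0 0 0 0 0 / 0 0 0 0 0 / 0 0 0 0 0 / 0 0 0 0 0 / 0 0 0 0 0
t=4: a0@(0,2) a1@(0,2) a2@(0,2) a3@(0,2) a4@(0,0) | pheromone: 5 0 30 2 0 / 0 0 0 0 0 / 0 0 0 0 0 / 0 0 0 0 0 / 0 0 0 0 0 / 0 0 0 0 0
t=5: a0@(0,2) a1@(0,2) a2@(0,2) a3@(0,2) a4@(0,0) | pheromone: 6 0 37 1 0 / 0 0 0 0 0 / 0 0 0 0 0 / 0 0 0 0 0 / 0 0 0 0 0 / 0 0 0 0 0
t=6: a0@(0,2) a1@(0,2) a2@(0,2) a3@(0,2) a4@(0,0) | pheromone: 7 0 44 0 0 / 0 0 0 0 0 / 0 0 0 0 0 / 0 0 0 0 0 / 0 0 0 0 0 / 0 0 0 0 0
t=7: a0@(0,2) a1@(0,2) a2@(0,2) a3@(0,2) a4@(0,0) | pheromone: 8 0 51 0 0 / 0 0 0 0 0 / 0 0 0 0 0 / 0 0 0 0 0 / 0 0 0 0 0 / 0 0 0 0 0

F.F..
.....
.....
.....
.....
.....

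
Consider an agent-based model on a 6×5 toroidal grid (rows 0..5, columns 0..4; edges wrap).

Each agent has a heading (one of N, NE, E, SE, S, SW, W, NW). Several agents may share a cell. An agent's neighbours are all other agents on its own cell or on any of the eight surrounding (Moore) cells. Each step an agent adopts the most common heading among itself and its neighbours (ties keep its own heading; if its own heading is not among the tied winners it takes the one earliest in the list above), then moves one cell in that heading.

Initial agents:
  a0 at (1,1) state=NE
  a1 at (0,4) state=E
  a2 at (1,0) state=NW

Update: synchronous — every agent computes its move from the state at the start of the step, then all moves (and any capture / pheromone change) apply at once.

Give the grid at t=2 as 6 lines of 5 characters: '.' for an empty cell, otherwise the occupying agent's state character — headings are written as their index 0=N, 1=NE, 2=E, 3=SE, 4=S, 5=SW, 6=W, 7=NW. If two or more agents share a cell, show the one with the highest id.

t=1: a0@(0,2):NE a1@(0,0):E a2@(0,4):NW
t=2: a0@(5,3):NE a1@(0,1):E a2@(5,3):NW

.2...
.....
.....
.....
.....
...7.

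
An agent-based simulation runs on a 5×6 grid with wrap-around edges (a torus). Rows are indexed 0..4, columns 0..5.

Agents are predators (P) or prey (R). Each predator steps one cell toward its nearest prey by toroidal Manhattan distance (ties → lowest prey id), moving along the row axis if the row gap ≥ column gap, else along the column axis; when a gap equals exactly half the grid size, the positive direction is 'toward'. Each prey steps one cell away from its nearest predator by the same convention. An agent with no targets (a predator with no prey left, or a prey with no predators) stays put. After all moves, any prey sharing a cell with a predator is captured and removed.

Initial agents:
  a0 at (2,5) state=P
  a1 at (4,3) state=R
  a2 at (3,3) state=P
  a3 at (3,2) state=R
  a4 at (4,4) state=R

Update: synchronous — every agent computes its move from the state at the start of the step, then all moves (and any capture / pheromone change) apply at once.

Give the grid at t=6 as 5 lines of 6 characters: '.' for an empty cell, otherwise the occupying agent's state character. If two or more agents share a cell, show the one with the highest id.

t=1: a0@(3,5):P a1@(0,3):R a2@(4,3):P a3@(3,1):R a4@(0,4):R
t=2: a0@(3,0):P a1@(1,3):R a2@(0,3):P a3@(3,2):R a4@(1,4):R
t=3: a0@(3,1):P a1@(2,3):R a2@(1,3):P a3@(3,3):R a4@(2,4):R
t=4: a0@(3,2):P a1@(3,3):R a2@(2,3):P a3@(3,4):R a4@(3,4):R
t=5: a0@(3,3):P a1@(3,4):R a2@(3,3):P a3@(3,5):R a4@(3,5):R
t=6: a0@(3,4):P a1@(3,5):R a2@(3,4):P a3@(3,0):R a4@(3,0):R

......
......
......
R...PR
......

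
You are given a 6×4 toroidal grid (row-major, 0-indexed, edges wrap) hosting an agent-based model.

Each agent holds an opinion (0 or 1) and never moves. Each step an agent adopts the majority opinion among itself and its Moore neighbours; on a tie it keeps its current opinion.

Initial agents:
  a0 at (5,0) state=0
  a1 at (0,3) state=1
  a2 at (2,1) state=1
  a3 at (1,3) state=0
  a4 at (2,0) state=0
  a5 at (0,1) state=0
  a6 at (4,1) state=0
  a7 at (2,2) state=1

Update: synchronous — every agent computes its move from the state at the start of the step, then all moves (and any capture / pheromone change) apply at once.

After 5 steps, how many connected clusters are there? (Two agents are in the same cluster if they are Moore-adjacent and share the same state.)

2

t=1: a0@(5,0):0 a1@(0,3):0 a2@(2,1):1 a3@(1,3):0 a4@(2,0):0 a5@(0,1):0 a6@(4,1):0 a7@(2,2):1
t=2: (unchanged — steady state)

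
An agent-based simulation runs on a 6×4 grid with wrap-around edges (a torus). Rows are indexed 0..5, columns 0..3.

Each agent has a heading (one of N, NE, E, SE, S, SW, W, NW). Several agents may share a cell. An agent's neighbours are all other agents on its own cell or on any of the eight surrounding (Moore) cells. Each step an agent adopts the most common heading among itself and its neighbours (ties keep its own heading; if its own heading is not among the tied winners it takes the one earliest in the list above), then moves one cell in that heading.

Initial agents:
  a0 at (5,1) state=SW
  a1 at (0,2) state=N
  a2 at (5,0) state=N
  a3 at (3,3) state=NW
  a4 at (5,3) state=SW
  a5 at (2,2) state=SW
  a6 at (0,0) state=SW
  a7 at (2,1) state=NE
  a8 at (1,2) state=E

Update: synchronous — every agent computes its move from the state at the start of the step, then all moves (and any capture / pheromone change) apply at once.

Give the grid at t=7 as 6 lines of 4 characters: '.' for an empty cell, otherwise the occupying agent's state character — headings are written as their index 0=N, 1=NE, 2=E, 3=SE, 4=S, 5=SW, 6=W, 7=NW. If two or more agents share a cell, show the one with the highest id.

t=1: a0@(0,0):SW a1@(1,1):SW a2@(0,3):SW a3@(2,2):NW a4@(0,2):SW a5@(3,1):SW a6@(1,3):SW a7@(1,2):NE a8@(1,3):E
t=2: a0@(1,3):SW a1@(2,0):SW a2@(1,2):SW a3@(3,1):SW a4@(1,1):SW a5@(4,0):SW a6@(2,2):SW a7@(2,1):SW a8@(2,2):SW
t=3: a0@(2,2):SW a1@(3,3):SW a2@(2,1):SW a3@(4,0):SW a4@(2,0):SW a5@(5,3):SW a6@(3,1):SW a7@(3,0):SW a8@(3,1):SW
t=4: a0@(3,1):SW a1@(4,2):SW a2@(3,0):SW a3@(5,3):SW a4@(3,3):SW a5@(0,2):SW a6@(4,0):SW a7@(4,3):SW a8@(4,0):SW
t=5: a0@(4,0):SW a1@(5,1):SW a2@(4,3):SW a3@(0,2):SW a4@(4,2):SW a5@(1,1):SW a6@(5,3):SW a7@(5,2):SW a8@(5,3):SW
t=6: a0@(5,3):SW a1@(0,0):SW a2@(5,2):SW a3@(1,1):SW a4@(5,1):SW a5@(2,0):SW a6@(0,2):SW a7@(0,1):SW a8@(0,2):SW
t=7: a0@(0,2):SW a1@(1,3):SW a2@(0,1):SW a3@(2,0):SW a4@(0,0):SW a5@(3,3):SW a6@(1,1):SW a7@(1,0):SW a8@(1,1):SW

555.
55.5
5...
...5
....
....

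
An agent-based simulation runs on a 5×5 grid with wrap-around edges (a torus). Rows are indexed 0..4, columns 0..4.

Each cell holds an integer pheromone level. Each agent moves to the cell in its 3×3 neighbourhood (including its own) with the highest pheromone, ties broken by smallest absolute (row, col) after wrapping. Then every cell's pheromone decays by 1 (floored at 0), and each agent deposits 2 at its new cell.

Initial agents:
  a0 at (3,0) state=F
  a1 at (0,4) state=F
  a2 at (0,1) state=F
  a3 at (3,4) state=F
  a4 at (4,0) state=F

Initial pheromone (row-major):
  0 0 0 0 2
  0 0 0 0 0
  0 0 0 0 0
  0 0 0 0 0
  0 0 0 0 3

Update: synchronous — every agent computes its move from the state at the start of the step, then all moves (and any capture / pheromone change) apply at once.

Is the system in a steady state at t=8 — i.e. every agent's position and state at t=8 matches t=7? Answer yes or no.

yes

t=1: a0@(4,4) a1@(4,4) a2@(0,0) a3@(4,4) a4@(4,4) | pheromone: 2 0 0 0 1 / 0 0 0 0 0 / 0 0 0 0 0 / 0 0 0 0 0 / 0 0 0 0 10
t=2: a0@(4,4) a1@(4,4) a2@(4,4) a3@(4,4) a4@(4,4) | pheromone: 1 0 0 0 0 / 0 0 0 0 0 / 0 0 0 0 0 / 0 0 0 0 0 / 0 0 0 0 19
t=3: a0@(4,4) a1@(4,4) a2@(4,4) a3@(4,4) a4@(4,4) | pheromone: 0 0 0 0 0 / 0 0 0 0 0 / 0 0 0 0 0 / 0 0 0 0 0 / 0 0 0 0 28
t=4: a0@(4,4) a1@(4,4) a2@(4,4) a3@(4,4) a4@(4,4) | pheromone: 0 0 0 0 0 / 0 0 0 0 0 / 0 0 0 0 0 / 0 0 0 0 0 / 0 0 0 0 37
t=5: a0@(4,4) a1@(4,4) a2@(4,4) a3@(4,4) a4@(4,4) | pheromone: 0 0 0 0 0 / 0 0 0 0 0 / 0 0 0 0 0 / 0 0 0 0 0 / 0 0 0 0 46
t=6: a0@(4,4) a1@(4,4) a2@(4,4) a3@(4,4) a4@(4,4) | pheromone: 0 0 0 0 0 / 0 0 0 0 0 / 0 0 0 0 0 / 0 0 0 0 0 / 0 0 0 0 55
t=7: a0@(4,4) a1@(4,4) a2@(4,4) a3@(4,4) a4@(4,4) | pheromone: 0 0 0 0 0 / 0 0 0 0 0 / 0 0 0 0 0 / 0 0 0 0 0 / 0 0 0 0 64
t=8: a0@(4,4) a1@(4,4) a2@(4,4) a3@(4,4) a4@(4,4) | pheromone: 0 0 0 0 0 / 0 0 0 0 0 / 0 0 0 0 0 / 0 0 0 0 0 / 0 0 0 0 73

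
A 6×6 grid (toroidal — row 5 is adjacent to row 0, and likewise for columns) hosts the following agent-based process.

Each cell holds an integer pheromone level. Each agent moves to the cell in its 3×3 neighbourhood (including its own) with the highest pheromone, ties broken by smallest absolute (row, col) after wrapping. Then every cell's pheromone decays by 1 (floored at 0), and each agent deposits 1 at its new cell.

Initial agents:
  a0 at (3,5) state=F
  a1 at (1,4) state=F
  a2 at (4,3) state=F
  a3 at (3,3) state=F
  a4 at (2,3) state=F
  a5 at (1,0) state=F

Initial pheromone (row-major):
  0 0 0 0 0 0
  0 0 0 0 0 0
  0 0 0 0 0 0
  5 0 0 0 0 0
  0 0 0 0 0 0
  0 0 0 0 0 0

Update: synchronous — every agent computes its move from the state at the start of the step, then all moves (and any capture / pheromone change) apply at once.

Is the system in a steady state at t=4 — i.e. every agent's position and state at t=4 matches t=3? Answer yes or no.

no

t=1: a0@(3,0) a1@(0,3) a2@(3,2) a3@(2,2) a4@(1,2) a5@(0,0) | pheromone: 1 0 0 1 0 0 / 0 0 1 0 0 0 / 0 0 1 0 0 0 / 5 0 1 0 0 0 / 0 0 0 0 0 0 / 0 0 0 0 0 0
t=2: a0@(3,0) a1@(0,3) a2@(2,2) a3@(1,2) a4@(0,3) a5@(0,0) | pheromone: 1 0 0 2 0 0 / 0 0 1 0 0 0 / 0 0 1 0 0 0 / 5 0 0 0 0 0 / 0 0 0 0 0 0 / 0 0 0 0 0 0
t=3: a0@(3,0) a1@(0,3) a2@(1,2) a3@(0,3) a4@(0,3) a5@(0,0) | pheromone: 1 0 0 4 0 0 / 0 0 1 0 0 0 / 0 0 0 0 0 0 / 5 0 0 0 0 0 / 0 0 0 0 0 0 / 0 0 0 0 0 0
t=4: a0@(3,0) a1@(0,3) a2@(0,3) a3@(0,3) a4@(0,3) a5@(0,0) | pheromone: 1 0 0 7 0 0 / 0 0 0 0 0 0 / 0 0 0 0 0 0 / 5 0 0 0 0 0 / 0 0 0 0 0 0 / 0 0 0 0 0 0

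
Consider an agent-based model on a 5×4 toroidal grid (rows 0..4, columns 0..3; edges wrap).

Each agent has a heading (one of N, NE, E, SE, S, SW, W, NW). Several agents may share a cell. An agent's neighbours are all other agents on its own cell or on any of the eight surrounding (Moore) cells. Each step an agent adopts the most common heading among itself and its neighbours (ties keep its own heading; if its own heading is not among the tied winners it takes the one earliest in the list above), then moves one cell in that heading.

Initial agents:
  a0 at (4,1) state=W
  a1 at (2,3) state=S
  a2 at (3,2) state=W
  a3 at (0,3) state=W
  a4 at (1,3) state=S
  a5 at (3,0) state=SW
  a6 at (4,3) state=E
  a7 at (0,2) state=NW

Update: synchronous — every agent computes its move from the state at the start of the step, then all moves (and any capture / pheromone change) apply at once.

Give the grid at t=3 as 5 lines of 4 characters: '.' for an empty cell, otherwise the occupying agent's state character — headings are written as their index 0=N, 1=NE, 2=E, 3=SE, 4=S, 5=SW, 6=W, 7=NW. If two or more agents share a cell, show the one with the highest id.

t=1: a0@(4,0):W a1@(3,3):S a2@(3,1):W a3@(0,2):W a4@(2,3):S a5@(4,3):SW a6@(4,2):W a7@(0,1):W
t=2: a0@(4,3):W a1@(4,3):S a2@(3,0):W a3@(0,1):W a4@(3,3):S a5@(4,2):W a6@(4,1):W a7@(0,0):W
t=3: a0@(4,2):W a1@(4,2):W a2@(3,3):W a3@(0,0):W a4@(3,2):W a5@(4,1):W a6@(4,0):W a7@(0,3):W

6..6
....
....
..66
666.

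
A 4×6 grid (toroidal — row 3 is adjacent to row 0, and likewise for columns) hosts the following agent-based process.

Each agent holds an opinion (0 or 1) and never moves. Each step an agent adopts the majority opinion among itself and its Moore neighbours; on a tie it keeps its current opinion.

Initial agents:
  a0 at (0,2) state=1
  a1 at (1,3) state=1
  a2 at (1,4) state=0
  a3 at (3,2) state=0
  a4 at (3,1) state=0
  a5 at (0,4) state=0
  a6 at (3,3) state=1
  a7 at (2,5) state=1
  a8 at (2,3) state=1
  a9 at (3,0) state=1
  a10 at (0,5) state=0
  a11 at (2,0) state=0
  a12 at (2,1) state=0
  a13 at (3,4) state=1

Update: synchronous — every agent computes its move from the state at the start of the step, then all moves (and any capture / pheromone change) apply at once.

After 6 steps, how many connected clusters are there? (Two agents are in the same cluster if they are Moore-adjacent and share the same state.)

2

t=1: a0@(0,2):1 a1@(1,3):1 a2@(1,4):0 a3@(3,2):0 a4@(3,1):0 a5@(0,4):0 a6@(3,3):1 a7@(2,5):1 a8@(2,3):1 a9@(3,0):0 a10@(0,5):0 a11@(2,0):0 a12@(2,1):0 a13@(3,4):1
t=2: a0@(0,2):1 a1@(1,3):1 a2@(1,4):0 a3@(3,2):0 a4@(3,1):0 a5@(0,4):0 a6@(3,3):1 a7@(2,5):0 a8@(2,3):1 a9@(3,0):0 a10@(0,5):0 a11@(2,0):0 a12@(2,1):0 a13@(3,4):1
t=3: (unchanged — steady state)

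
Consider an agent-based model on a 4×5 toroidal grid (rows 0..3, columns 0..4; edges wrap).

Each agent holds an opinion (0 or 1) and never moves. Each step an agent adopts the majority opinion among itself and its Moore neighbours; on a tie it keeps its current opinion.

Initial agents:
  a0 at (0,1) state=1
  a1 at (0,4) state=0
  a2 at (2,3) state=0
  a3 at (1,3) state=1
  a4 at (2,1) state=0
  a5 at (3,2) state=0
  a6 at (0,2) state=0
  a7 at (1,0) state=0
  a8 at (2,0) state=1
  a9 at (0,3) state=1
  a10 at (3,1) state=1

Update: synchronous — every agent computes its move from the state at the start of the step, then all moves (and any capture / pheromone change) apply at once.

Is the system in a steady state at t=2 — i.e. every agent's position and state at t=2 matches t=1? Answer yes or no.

t=1: a0@(0,1):0 a1@(0,4):0 a2@(2,3):0 a3@(1,3):0 a4@(2,1):0 a5@(3,2):0 a6@(0,2):1 a7@(1,0):0 a8@(2,0):1 a9@(0,3):0 a10@(3,1):1
t=2: a0@(0,1):0 a1@(0,4):0 a2@(2,3):0 a3@(1,3):0 a4@(2,1):0 a5@(3,2):0 a6@(0,2):0 a7@(1,0):0 a8@(2,0):1 a9@(0,3):0 a10@(3,1):1

no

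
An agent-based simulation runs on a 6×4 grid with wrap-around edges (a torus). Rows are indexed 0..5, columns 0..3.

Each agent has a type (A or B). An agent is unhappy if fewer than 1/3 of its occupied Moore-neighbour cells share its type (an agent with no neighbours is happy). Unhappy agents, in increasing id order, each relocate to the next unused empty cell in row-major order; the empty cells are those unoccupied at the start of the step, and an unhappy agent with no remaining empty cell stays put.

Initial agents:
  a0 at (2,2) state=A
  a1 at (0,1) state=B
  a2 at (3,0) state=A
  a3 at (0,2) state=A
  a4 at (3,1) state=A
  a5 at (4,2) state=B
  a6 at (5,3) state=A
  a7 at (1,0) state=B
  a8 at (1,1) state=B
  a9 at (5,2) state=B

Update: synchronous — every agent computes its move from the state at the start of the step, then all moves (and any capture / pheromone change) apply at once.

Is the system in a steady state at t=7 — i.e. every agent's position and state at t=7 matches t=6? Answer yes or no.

no

t=1: a0@(2,2):A a1@(0,1):B a2@(3,0):A a3@(0,0):A a4@(3,1):A a5@(4,2):B a6@(5,3):A a7@(1,0):B a8@(1,1):B a9@(5,2):B
t=2: a0@(2,2):A a1@(0,1):B a2@(3,0):A a3@(0,2):A a4@(3,1):A a5@(4,2):B a6@(5,3):A a7@(1,0):B a8@(1,1):B a9@(5,2):B
t=3: a0@(2,2):A a1@(0,1):B a2@(3,0):A a3@(0,0):A a4@(3,1):A a5@(4,2):B a6@(5,3):A a7@(1,0):B a8@(1,1):B a9@(5,2):B
t=4: a0@(2,2):A a1@(0,1):B a2@(3,0):A a3@(0,2):A a4@(3,1):A a5@(4,2):B a6@(5,3):A a7@(1,0):B a8@(1,1):B a9@(5,2):B
t=5: a0@(2,2):A a1@(0,1):B a2@(3,0):A a3@(0,0):A a4@(3,1):A a5@(4,2):B a6@(5,3):A a7@(1,0):B a8@(1,1):B a9@(5,2):B
t=6: a0@(2,2):A a1@(0,1):B a2@(3,0):A a3@(0,2):A a4@(3,1):A a5@(4,2):B a6@(5,3):A a7@(1,0):B a8@(1,1):B a9@(5,2):B
t=7: a0@(2,2):A a1@(0,1):B a2@(3,0):A a3@(0,0):A a4@(3,1):A a5@(4,2):B a6@(5,3):A a7@(1,0):B a8@(1,1):B a9@(5,2):B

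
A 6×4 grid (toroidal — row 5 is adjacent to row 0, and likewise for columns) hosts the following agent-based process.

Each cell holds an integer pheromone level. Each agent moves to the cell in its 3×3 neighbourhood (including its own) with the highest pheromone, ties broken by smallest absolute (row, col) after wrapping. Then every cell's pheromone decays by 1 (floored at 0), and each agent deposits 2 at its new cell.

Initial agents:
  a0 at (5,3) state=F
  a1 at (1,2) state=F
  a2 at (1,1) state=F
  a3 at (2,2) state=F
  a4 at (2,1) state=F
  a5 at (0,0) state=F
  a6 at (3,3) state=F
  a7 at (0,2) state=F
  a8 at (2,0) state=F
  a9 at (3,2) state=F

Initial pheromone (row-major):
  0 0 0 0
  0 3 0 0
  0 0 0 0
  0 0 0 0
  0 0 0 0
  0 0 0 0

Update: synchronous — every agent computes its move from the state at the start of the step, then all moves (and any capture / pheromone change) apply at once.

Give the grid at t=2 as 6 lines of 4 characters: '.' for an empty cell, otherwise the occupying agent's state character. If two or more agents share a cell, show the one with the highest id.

....
.F..
....
....
....
....

t=1: a0@(0,0) a1@(1,1) a2@(1,1) a3@(1,1) a4@(1,1) a5@(1,1) a6@(2,0) a7@(1,1) a8@(1,1) a9@(2,1) | pheromone: 2 0 0 0 / 0 16 0 0 / 2 2 0 0 / 0 0 0 0 / 0 0 0 0 / 0 0 0 0
t=2: a0@(1,1) a1@(1,1) a2@(1,1) a3@(1,1) a4@(1,1) a5@(1,1) a6@(1,1) a7@(1,1) a8@(1,1) a9@(1,1) | pheromone: 1 0 0 0 / 0 35 0 0 / 1 1 0 0 / 0 0 0 0 / 0 0 0 0 / 0 0 0 0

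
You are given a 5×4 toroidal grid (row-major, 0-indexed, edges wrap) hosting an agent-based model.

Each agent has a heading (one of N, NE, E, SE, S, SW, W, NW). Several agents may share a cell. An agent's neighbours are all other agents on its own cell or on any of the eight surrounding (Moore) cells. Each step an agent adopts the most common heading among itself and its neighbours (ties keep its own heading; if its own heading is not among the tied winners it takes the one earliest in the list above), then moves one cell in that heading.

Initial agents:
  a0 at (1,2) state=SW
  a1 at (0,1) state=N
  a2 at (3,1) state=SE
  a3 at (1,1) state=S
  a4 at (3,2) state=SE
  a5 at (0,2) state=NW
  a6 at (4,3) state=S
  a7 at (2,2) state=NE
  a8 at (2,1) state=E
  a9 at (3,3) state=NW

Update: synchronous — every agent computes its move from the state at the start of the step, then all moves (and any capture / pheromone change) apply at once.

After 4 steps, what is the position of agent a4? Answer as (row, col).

t=1: a0@(2,1):SW a1@(4,1):N a2@(4,2):SE a3@(2,1):S a4@(4,3):SE a5@(1,2):S a6@(3,2):NW a7@(3,3):SE a8@(3,2):SE a9@(2,2):NW
t=2: a0@(3,1):S a1@(0,2):SE a2@(0,3):SE a3@(3,1):S a4@(0,0):SE a5@(2,2):S a6@(4,3):SE a7@(4,0):SE a8@(4,3):SE a9@(1,1):NW
t=3: a0@(4,1):S a1@(1,3):SE a2@(1,0):SE a3@(4,1):S a4@(1,1):SE a5@(3,2):S a6@(0,0):SE a7@(0,1):SE a8@(0,0):SE a9@(2,2):SE
t=4: a0@(0,1):S a1@(2,0):SE a2@(2,1):SE a3@(0,1):S a4@(2,2):SE a5@(4,2):S a6@(1,1):SE a7@(1,2):SE a8@(1,1):SE a9@(3,3):SE

(2, 2)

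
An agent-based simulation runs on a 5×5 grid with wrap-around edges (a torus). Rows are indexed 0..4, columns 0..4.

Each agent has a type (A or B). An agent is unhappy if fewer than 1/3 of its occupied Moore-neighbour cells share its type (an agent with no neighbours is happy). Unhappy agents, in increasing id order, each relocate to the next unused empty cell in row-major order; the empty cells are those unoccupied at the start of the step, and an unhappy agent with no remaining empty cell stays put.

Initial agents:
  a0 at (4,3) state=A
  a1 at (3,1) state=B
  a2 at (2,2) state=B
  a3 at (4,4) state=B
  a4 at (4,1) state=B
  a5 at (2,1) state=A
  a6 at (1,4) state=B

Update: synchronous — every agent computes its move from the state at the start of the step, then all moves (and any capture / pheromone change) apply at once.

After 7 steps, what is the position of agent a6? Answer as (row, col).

(1, 0)

t=1: a0@(0,0):A a1@(3,1):B a2@(2,2):B a3@(0,1):B a4@(4,1):B a5@(0,2):A a6@(1,4):B
t=2: a0@(0,3):A a1@(3,1):B a2@(2,2):B a3@(0,1):B a4@(4,1):B a5@(0,4):A a6@(1,0):B
t=3: (unchanged — steady state)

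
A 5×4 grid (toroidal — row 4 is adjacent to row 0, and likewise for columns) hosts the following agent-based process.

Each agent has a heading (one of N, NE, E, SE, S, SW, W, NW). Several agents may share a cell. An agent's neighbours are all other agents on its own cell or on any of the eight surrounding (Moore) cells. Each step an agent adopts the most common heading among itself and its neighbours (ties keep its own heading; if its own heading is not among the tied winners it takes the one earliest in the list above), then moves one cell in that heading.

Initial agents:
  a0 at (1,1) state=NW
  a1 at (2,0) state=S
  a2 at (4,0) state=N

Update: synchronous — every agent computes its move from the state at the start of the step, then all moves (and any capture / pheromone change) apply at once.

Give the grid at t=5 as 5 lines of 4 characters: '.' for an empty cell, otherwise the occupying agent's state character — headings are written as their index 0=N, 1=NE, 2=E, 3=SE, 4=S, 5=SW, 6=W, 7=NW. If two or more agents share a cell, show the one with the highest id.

t=1: a0@(0,0):NW a1@(3,0):S a2@(3,0):N
t=2: a0@(4,3):NW a1@(4,0):S a2@(2,0):N
t=3: a0@(3,2):NW a1@(0,0):S a2@(1,0):N
t=4: a0@(2,1):NW a1@(1,0):S a2@(0,0):N
t=5: a0@(1,0):NW a1@(2,0):S a2@(4,0):N

....
7...
4...
....
0...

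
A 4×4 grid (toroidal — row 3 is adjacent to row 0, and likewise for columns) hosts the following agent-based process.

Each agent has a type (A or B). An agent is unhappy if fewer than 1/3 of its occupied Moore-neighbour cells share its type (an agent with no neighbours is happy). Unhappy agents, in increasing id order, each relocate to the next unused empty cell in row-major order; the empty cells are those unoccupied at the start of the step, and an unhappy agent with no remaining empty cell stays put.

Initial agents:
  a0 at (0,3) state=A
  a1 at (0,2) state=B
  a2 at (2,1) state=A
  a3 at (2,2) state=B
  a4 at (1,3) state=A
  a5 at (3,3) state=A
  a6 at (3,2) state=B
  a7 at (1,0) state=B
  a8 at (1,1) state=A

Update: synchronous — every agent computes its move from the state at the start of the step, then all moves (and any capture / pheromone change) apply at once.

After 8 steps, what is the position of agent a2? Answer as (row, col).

t=1: a0@(0,3):A a1@(0,0):B a2@(0,1):A a3@(1,2):B a4@(2,0):A a5@(2,3):A a6@(3,2):B a7@(3,0):B a8@(3,1):A
t=2: a0@(0,2):A a1@(1,0):B a2@(1,1):A a3@(1,3):B a4@(2,0):A a5@(2,1):A a6@(2,2):B a7@(3,3):B a8@(3,1):A
t=3: a0@(0,2):A a1@(0,0):B a2@(1,1):A a3@(1,3):B a4@(2,0):A a5@(2,1):A a6@(2,2):B a7@(3,3):B a8@(3,1):A
t=4: (unchanged — steady state)

(1, 1)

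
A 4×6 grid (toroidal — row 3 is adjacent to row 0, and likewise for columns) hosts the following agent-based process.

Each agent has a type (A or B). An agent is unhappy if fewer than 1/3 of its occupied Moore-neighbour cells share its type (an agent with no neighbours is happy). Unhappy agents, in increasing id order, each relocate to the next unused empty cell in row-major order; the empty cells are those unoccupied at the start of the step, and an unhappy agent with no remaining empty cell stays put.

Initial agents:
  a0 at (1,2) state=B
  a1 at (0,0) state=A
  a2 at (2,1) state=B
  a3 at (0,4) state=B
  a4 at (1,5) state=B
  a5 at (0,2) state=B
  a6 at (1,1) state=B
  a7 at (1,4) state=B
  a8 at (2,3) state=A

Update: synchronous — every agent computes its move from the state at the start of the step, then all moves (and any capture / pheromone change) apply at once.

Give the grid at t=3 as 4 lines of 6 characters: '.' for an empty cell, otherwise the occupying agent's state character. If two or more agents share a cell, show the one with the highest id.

t=1: a0@(1,2):B a1@(0,1):A a2@(2,1):B a3@(0,4):B a4@(1,5):B a5@(0,2):B a6@(1,1):B a7@(1,4):B a8@(0,3):A
t=2: a0@(1,2):B a1@(0,0):A a2@(2,1):B a3@(0,4):B a4@(1,5):B a5@(0,2):B a6@(1,1):B a7@(1,4):B a8@(0,5):A
t=3: a0@(1,2):B a1@(0,0):A a2@(2,1):B a3@(0,4):B a4@(1,5):B a5@(0,2):B a6@(1,1):B a7@(1,4):B a8@(0,1):A

AAB.B.
.BB.BB
.B....
......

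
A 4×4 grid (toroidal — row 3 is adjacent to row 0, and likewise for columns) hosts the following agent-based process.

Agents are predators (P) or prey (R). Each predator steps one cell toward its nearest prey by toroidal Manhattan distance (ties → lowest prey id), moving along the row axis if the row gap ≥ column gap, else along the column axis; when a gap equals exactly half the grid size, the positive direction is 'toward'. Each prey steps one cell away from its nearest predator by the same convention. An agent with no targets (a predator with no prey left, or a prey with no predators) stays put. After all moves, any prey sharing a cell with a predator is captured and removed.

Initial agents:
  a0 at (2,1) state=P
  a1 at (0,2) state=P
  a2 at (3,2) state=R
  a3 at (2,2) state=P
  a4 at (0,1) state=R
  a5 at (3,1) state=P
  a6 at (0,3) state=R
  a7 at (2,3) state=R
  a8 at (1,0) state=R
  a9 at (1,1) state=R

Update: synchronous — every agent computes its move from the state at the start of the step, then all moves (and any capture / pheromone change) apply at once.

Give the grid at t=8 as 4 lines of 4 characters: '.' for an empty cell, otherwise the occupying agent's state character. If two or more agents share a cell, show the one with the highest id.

..P.
RR..
.P..
..R.

t=1: a0@(1,1):P a1@(3,2):P a2@(2,2):R a3@(3,2):P a4@(0,0):R a5@(3,2):P a6@(0,0):R a7@(2,0):R a8@(0,0):R a9@(0,1):R
t=2: a0@(0,1):P a1@(2,2):P a2@(1,2):R a3@(2,2):P a4@(3,0):R a5@(2,2):P a6@(3,0):R a7@(3,0):R a8@(3,0):R a9@(3,1):R
t=3: a0@(3,1):P a1@(1,2):P a2@(0,2):R a3@(1,2):P a4@(2,0):R a5@(1,2):P a6@(2,0):R a7@(2,0):R a8@(2,0):R a9@(2,1):R
t=4: a0@(2,1):P a1@(0,2):P a2@(3,2):R a3@(0,2):P a4@(1,0):R a5@(0,2):P a6@(1,0):R a7@(1,0):R a8@(1,0):R a9@(1,1):R
t=5: a0@(1,1):P a1@(3,2):P a2@(2,2):R a3@(3,2):P a4@(0,0):R a5@(3,2):P a6@(0,0):R a7@(0,0):R a8@(0,0):R a9@(0,1):R
t=6: a0@(0,1):P a1@(2,2):P a2@(1,2):R a3@(2,2):P a4@(3,0):R a5@(2,2):P a6@(3,0):R a7@(3,0):R a8@(3,0):R a9@(3,1):R
t=7: a0@(3,1):P a1@(1,2):P a2@(0,2):R a3@(1,2):P a4@(2,0):R a5@(1,2):P a6@(2,0):R a7@(2,0):R a8@(2,0):R a9@(2,1):R
t=8: a0@(2,1):P a1@(0,2):P a2@(3,2):R a3@(0,2):P a4@(1,0):R a5@(0,2):P a6@(1,0):R a7@(1,0):R a8@(1,0):R a9@(1,1):R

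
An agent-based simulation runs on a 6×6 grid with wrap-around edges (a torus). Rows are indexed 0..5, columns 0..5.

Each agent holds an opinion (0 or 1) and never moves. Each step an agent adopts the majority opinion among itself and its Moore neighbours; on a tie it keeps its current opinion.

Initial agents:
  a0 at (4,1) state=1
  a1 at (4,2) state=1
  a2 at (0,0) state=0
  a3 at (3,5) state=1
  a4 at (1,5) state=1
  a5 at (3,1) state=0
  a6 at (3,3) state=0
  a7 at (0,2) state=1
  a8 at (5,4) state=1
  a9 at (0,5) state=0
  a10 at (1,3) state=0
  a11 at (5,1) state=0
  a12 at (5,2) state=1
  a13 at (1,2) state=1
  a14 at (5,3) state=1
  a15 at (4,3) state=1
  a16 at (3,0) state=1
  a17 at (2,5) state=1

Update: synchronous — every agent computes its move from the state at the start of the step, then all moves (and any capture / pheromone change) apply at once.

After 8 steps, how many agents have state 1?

t=1: a0@(4,1):1 a1@(4,2):1 a2@(0,0):0 a3@(3,5):1 a4@(1,5):1 a5@(3,1):1 a6@(3,3):1 a7@(0,2):1 a8@(5,4):1 a9@(0,5):0 a10@(1,3):1 a11@(5,1):1 a12@(5,2):1 a13@(1,2):1 a14@(5,3):1 a15@(4,3):1 a16@(3,0):1 a17@(2,5):1
t=2: (unchanged — steady state)

16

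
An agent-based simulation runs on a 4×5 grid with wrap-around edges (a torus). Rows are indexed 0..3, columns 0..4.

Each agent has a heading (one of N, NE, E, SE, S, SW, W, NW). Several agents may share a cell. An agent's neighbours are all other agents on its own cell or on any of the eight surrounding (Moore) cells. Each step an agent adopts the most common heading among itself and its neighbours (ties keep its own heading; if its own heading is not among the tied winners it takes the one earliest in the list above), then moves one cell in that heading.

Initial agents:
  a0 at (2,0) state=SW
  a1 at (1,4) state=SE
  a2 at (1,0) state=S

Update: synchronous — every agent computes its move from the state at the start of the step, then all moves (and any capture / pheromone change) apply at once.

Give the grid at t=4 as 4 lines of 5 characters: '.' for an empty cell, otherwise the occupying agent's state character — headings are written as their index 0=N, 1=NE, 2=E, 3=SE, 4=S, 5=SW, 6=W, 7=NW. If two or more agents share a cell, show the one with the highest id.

t=1: a0@(3,4):SW a1@(2,0):SE a2@(2,0):S
t=2: a0@(0,3):SW a1@(3,1):SE a2@(3,0):S
t=3: a0@(1,2):SW a1@(0,2):SE a2@(0,0):S
t=4: a0@(2,1):SW a1@(1,3):SE a2@(1,0):S

.....
4..3.
.5...
.....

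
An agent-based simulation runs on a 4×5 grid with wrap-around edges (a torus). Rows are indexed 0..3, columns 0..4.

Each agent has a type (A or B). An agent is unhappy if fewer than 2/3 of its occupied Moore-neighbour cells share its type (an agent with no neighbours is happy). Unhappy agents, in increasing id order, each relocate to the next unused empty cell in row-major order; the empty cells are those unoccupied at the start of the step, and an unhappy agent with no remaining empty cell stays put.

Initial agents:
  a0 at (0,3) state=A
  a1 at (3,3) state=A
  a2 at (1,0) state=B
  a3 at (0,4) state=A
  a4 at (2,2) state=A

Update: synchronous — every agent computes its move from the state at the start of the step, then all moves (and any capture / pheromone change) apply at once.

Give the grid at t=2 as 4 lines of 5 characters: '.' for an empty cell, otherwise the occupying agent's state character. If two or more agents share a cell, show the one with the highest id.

t=1: a0@(0,3):A a1@(3,3):A a2@(0,0):B a3@(0,4):A a4@(2,2):A
t=2: a0@(0,3):A a1@(3,3):A a2@(0,1):B a3@(0,4):A a4@(2,2):A

.B.AA
.....
..A..
...A.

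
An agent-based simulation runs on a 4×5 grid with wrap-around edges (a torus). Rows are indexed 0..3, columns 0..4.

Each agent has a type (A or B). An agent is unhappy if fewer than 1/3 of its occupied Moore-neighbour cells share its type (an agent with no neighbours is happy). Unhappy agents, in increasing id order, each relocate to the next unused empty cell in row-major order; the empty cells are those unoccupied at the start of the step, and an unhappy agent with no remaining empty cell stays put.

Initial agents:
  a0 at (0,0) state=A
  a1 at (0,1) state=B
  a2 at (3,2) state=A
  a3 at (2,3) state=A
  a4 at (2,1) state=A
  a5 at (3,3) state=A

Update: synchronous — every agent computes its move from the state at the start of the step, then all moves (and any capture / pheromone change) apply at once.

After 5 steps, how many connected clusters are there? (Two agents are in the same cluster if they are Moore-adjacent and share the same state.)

2

t=1: a0@(0,2):A a1@(0,3):B a2@(3,2):A a3@(2,3):A a4@(2,1):A a5@(3,3):A
t=2: a0@(0,2):A a1@(0,0):B a2@(3,2):A a3@(2,3):A a4@(2,1):A a5@(3,3):A
t=3: (unchanged — steady state)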